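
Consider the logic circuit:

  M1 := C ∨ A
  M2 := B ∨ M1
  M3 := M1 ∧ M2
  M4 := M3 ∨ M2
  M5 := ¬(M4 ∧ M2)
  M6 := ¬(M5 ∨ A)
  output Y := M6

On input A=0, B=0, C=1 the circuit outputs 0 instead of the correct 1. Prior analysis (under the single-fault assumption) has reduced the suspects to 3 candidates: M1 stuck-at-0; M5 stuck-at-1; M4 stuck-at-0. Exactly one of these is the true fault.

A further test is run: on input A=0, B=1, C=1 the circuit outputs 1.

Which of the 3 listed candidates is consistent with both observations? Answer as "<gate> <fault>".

Evaluate each candidate on input A=0, B=1, C=1:
  M1 stuck-at-0: M1=0 [stuck-at-0], M2=1, M3=0, M4=1, M5=0, M6=1 → 1 — matches
  M5 stuck-at-1: M1=1, M2=1, M3=1, M4=1, M5=1 [stuck-at-1], M6=0 → 0 — eliminated
  M4 stuck-at-0: M1=1, M2=1, M3=1, M4=0 [stuck-at-0], M5=1, M6=0 → 0 — eliminated
Only M1 stuck-at-0 reproduces the observed 1.

M1 stuck-at-0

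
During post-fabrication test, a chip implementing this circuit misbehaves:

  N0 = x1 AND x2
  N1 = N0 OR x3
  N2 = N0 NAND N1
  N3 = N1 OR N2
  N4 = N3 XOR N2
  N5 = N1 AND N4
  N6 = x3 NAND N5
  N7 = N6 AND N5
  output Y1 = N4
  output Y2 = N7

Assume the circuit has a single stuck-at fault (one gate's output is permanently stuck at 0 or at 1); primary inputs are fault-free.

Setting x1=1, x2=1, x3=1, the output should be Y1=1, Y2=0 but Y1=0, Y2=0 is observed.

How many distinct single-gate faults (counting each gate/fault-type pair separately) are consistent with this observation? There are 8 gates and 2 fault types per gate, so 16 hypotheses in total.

Fault-free: N0=1, N1=1, N2=0, N3=1, N4=1, N5=1, N6=0, N7=0 → Y1=1, Y2=0. Observed Y1=0, Y2=0.
  N0: stuck-at-0 ✓; others ✗
  N1: stuck-at-0 ✓; others ✗
  N2: stuck-at-1 ✓; others ✗
  N3: stuck-at-0 ✓; others ✗
  N4: stuck-at-0 ✓; others ✗
  N5: none of the 2 fault types match ✗
  N6: none of the 2 fault types match ✗
  N7: none of the 2 fault types match ✗
Consistent faults: {N0 stuck-at-0, N1 stuck-at-0, N2 stuck-at-1, N3 stuck-at-0, N4 stuck-at-0} — 5 in all.

5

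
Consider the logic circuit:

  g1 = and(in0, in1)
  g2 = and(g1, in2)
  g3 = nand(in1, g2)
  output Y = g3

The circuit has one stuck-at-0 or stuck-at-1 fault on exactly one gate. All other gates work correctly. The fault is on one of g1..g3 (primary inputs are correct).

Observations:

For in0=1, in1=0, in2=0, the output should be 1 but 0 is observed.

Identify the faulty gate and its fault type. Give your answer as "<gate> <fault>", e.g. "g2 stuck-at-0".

Fault-free values for test 1 (in0=1, in1=0, in2=0): g1=0, g2=0, g3=1, giving Y=1. Observed 0.
Test 1: faults giving observed 0 are {g3 stuck-at-0}.
Only g3 stuck-at-0 is consistent with every test.

g3 stuck-at-0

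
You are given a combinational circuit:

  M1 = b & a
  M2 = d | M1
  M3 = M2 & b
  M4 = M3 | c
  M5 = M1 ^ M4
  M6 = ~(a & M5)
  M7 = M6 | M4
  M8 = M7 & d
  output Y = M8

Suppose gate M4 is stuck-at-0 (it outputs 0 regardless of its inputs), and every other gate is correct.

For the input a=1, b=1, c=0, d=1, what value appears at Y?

Propagate with M4 forced: M1=1, M2=1, M3=1, M4=0 [stuck-at-0], M5=1, M6=0, M7=0, M8=0.
So Y = 0. (Without the fault it would be 1.)

0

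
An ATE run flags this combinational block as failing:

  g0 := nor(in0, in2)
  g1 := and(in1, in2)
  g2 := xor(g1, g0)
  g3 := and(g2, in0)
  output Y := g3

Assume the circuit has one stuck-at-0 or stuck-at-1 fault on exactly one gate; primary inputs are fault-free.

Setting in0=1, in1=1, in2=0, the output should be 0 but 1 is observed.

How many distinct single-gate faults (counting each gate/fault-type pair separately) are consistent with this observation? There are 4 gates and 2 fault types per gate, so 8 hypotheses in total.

4

Fault-free: g0=0, g1=0, g2=0, g3=0 → 0. Observed 1.
  g0 stuck-at-0: output 0 ✗
  g0 stuck-at-1: output 1 ✓
  g1 stuck-at-0: output 0 ✗
  g1 stuck-at-1: output 1 ✓
  g2 stuck-at-0: output 0 ✗
  g2 stuck-at-1: output 1 ✓
  g3 stuck-at-0: output 0 ✗
  g3 stuck-at-1: output 1 ✓
Consistent faults: {g0 stuck-at-1, g1 stuck-at-1, g2 stuck-at-1, g3 stuck-at-1} — 4 in all.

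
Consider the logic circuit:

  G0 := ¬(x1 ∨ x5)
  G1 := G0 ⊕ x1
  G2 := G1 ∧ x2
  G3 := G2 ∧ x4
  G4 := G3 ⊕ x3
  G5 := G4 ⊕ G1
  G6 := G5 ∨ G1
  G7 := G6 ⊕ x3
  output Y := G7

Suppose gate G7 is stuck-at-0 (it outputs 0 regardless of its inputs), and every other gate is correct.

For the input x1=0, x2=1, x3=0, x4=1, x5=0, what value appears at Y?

Propagate with G7 forced: G0=1, G1=1, G2=1, G3=1, G4=1, G5=0, G6=1, G7=0 [stuck-at-0].
So Y = 0. (Without the fault it would be 1.)

0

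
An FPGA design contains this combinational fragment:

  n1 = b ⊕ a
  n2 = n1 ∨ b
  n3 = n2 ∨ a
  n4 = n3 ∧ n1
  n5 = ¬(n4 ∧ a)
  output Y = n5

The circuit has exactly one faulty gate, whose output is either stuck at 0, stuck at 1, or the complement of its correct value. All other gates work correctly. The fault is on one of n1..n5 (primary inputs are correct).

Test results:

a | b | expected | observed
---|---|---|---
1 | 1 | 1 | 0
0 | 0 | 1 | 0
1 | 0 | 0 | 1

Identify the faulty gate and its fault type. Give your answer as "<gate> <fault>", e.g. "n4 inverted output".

Fault-free values for test 1 (a=1, b=1): n1=0, n2=1, n3=1, n4=0, n5=1, giving Y=1. Observed 0.
Test 1: faults giving observed 0 are {n1 stuck-at-1, n1 inverted output, n4 stuck-at-1, n4 inverted output, n5 stuck-at-0, n5 inverted output}.
Test 2 (a=0, b=0): fault-free n1=0, n2=0, n3=0, n4=0, n5=1 → 1; observed 0. Eliminates n1 stuck-at-1, n1 inverted output, n4 stuck-at-1, n4 inverted output.
Test 3 (a=1, b=0): fault-free n1=1, n2=1, n3=1, n4=1, n5=0 → 0; observed 1. Eliminates n5 stuck-at-0.
Only n5 inverted output is consistent with every test.

n5 inverted output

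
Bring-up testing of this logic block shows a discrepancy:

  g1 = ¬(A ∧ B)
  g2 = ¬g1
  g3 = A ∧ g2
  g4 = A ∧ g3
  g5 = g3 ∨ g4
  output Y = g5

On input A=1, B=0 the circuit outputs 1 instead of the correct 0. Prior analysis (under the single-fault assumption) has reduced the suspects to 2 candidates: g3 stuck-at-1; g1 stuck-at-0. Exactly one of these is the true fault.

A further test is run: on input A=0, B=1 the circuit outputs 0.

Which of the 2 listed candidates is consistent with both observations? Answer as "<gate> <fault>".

Evaluate each candidate on input A=0, B=1:
  g3 stuck-at-1: g1=1, g2=0, g3=1 [stuck-at-1], g4=0, g5=1 → 1 — eliminated
  g1 stuck-at-0: g1=0 [stuck-at-0], g2=1, g3=0, g4=0, g5=0 → 0 — matches
Only g1 stuck-at-0 reproduces the observed 0.

g1 stuck-at-0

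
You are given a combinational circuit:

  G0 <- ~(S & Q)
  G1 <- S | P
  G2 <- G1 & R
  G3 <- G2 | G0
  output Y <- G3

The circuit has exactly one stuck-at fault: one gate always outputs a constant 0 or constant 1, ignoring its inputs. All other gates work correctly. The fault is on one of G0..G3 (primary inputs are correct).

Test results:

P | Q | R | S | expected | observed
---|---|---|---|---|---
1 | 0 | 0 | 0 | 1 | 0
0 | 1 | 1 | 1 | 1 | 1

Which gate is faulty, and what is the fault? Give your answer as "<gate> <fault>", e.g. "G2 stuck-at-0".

Fault-free values for test 1 (P=1, Q=0, R=0, S=0): G0=1, G1=1, G2=0, G3=1, giving Y=1. Observed 0.
Test 1: faults giving observed 0 are {G0 stuck-at-0, G3 stuck-at-0}.
Test 2 (P=0, Q=1, R=1, S=1): fault-free G0=0, G1=1, G2=1, G3=1 → 1; observed 1. Eliminates G3 stuck-at-0.
Only G0 stuck-at-0 is consistent with every test.

G0 stuck-at-0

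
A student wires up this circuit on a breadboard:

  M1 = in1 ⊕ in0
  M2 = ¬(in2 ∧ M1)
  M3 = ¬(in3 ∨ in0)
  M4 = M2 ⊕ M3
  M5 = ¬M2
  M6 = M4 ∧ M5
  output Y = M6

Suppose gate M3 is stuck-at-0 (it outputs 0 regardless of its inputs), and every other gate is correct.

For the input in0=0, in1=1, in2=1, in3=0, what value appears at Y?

0

Propagate with M3 forced: M1=1, M2=0, M3=0 [stuck-at-0], M4=0, M5=1, M6=0.
So Y = 0. (Without the fault it would be 1.)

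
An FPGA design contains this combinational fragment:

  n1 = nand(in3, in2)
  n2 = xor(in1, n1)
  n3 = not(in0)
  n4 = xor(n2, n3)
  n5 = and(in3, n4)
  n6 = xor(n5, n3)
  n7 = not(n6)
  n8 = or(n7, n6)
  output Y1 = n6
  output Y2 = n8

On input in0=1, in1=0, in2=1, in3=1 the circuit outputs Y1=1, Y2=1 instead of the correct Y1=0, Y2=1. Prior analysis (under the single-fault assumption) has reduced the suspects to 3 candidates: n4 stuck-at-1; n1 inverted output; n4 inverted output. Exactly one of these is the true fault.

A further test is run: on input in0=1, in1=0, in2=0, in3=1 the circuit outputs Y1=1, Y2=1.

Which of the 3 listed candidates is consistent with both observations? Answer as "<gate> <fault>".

Evaluate each candidate on input in0=1, in1=0, in2=0, in3=1:
  n4 stuck-at-1: n1=1, n2=1, n3=0, n4=1 [stuck-at-1], n5=1, n6=1, n7=0, n8=1 → Y1=1, Y2=1 — matches
  n1 inverted output: n1=0 [inverted output], n2=0, n3=0, n4=0, n5=0, n6=0, n7=1, n8=1 → Y1=0, Y2=1 — eliminated
  n4 inverted output: n1=1, n2=1, n3=0, n4=0 [inverted output], n5=0, n6=0, n7=1, n8=1 → Y1=0, Y2=1 — eliminated
Only n4 stuck-at-1 reproduces the observed Y1=1, Y2=1.

n4 stuck-at-1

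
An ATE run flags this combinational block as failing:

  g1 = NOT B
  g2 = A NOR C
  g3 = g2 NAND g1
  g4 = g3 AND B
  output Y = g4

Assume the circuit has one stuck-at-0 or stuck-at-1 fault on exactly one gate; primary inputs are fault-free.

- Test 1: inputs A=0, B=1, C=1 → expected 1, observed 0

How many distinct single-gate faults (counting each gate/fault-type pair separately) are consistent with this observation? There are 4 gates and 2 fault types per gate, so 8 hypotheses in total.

Fault-free: g1=0, g2=0, g3=1, g4=1 → 1. Observed 0.
  g1 stuck-at-0: output 1 ✗
  g1 stuck-at-1: output 1 ✗
  g2 stuck-at-0: output 1 ✗
  g2 stuck-at-1: output 1 ✗
  g3 stuck-at-0: output 0 ✓
  g3 stuck-at-1: output 1 ✗
  g4 stuck-at-0: output 0 ✓
  g4 stuck-at-1: output 1 ✗
Consistent faults: {g3 stuck-at-0, g4 stuck-at-0} — 2 in all.

2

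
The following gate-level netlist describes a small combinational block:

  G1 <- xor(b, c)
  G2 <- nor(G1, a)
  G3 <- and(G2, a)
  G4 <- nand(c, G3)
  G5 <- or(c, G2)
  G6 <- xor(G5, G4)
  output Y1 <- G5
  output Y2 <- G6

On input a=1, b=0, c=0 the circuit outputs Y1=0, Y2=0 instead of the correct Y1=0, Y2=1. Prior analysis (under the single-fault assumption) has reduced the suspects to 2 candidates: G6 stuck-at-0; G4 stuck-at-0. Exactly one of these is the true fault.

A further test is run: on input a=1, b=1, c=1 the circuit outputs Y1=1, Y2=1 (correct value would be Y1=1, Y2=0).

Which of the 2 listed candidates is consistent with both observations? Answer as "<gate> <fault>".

Evaluate each candidate on input a=1, b=1, c=1:
  G6 stuck-at-0: G1=0, G2=0, G3=0, G4=1, G5=1, G6=0 [stuck-at-0] → Y1=1, Y2=0 — eliminated
  G4 stuck-at-0: G1=0, G2=0, G3=0, G4=0 [stuck-at-0], G5=1, G6=1 → Y1=1, Y2=1 — matches
Only G4 stuck-at-0 reproduces the observed Y1=1, Y2=1.

G4 stuck-at-0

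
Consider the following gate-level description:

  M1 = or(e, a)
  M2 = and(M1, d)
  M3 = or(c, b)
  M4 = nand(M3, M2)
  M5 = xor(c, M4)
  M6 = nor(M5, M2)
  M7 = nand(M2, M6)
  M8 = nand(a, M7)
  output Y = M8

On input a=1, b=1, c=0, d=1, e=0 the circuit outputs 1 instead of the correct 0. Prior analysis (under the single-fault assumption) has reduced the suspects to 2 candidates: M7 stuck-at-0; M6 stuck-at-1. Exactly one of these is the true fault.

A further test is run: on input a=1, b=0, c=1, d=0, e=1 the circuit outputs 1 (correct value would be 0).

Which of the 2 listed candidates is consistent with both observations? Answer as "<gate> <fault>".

M7 stuck-at-0

Evaluate each candidate on input a=1, b=0, c=1, d=0, e=1:
  M7 stuck-at-0: M1=1, M2=0, M3=1, M4=1, M5=0, M6=1, M7=0 [stuck-at-0], M8=1 → 1 — matches
  M6 stuck-at-1: M1=1, M2=0, M3=1, M4=1, M5=0, M6=1 [stuck-at-1], M7=1, M8=0 → 0 — eliminated
Only M7 stuck-at-0 reproduces the observed 1.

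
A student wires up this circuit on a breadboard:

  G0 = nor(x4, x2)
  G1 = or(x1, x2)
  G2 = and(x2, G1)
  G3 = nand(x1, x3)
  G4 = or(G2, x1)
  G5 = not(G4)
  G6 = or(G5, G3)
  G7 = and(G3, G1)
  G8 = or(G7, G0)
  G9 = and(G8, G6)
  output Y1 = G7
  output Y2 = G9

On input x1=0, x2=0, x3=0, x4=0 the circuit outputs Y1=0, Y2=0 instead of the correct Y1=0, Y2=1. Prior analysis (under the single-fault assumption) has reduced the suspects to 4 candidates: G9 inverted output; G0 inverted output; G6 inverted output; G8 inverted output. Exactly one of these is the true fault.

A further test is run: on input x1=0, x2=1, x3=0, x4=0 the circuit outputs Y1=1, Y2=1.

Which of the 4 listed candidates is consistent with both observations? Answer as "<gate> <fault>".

Evaluate each candidate on input x1=0, x2=1, x3=0, x4=0:
  G9 inverted output: G0=0, G1=1, G2=1, G3=1, G4=1, G5=0, G6=1, G7=1, G8=1, G9=0 [inverted output] → Y1=1, Y2=0 — eliminated
  G0 inverted output: G0=1 [inverted output], G1=1, G2=1, G3=1, G4=1, G5=0, G6=1, G7=1, G8=1, G9=1 → Y1=1, Y2=1 — matches
  G6 inverted output: G0=0, G1=1, G2=1, G3=1, G4=1, G5=0, G6=0 [inverted output], G7=1, G8=1, G9=0 → Y1=1, Y2=0 — eliminated
  G8 inverted output: G0=0, G1=1, G2=1, G3=1, G4=1, G5=0, G6=1, G7=1, G8=0 [inverted output], G9=0 → Y1=1, Y2=0 — eliminated
Only G0 inverted output reproduces the observed Y1=1, Y2=1.

G0 inverted output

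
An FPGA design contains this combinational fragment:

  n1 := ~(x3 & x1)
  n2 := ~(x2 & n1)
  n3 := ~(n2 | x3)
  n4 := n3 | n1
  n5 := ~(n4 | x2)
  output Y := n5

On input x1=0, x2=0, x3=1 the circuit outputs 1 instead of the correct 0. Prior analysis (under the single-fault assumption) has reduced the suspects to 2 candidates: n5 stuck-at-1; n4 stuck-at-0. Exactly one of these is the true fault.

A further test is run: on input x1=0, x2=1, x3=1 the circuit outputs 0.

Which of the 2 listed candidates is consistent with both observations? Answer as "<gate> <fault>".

n4 stuck-at-0

Evaluate each candidate on input x1=0, x2=1, x3=1:
  n5 stuck-at-1: n1=1, n2=0, n3=0, n4=1, n5=1 [stuck-at-1] → 1 — eliminated
  n4 stuck-at-0: n1=1, n2=0, n3=0, n4=0 [stuck-at-0], n5=0 → 0 — matches
Only n4 stuck-at-0 reproduces the observed 0.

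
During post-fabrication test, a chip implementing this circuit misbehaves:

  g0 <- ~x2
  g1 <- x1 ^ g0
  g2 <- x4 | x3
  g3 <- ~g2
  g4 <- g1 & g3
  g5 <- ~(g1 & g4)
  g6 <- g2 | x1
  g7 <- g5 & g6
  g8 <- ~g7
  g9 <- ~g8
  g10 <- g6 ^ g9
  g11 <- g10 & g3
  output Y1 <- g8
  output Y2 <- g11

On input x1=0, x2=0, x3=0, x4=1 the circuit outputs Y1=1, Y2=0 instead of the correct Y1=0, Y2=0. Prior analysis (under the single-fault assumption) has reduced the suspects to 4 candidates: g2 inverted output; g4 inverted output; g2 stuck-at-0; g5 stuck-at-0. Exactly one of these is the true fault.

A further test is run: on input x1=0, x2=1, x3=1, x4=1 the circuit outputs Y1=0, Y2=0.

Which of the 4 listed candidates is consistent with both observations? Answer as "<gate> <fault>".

Evaluate each candidate on input x1=0, x2=1, x3=1, x4=1:
  g2 inverted output: g0=0, g1=0, g2=0 [inverted output], g3=1, g4=0, g5=1, g6=0, g7=0, g8=1, g9=0, g10=0, g11=0 → Y1=1, Y2=0 — eliminated
  g4 inverted output: g0=0, g1=0, g2=1, g3=0, g4=1 [inverted output], g5=1, g6=1, g7=1, g8=0, g9=1, g10=0, g11=0 → Y1=0, Y2=0 — matches
  g2 stuck-at-0: g0=0, g1=0, g2=0 [stuck-at-0], g3=1, g4=0, g5=1, g6=0, g7=0, g8=1, g9=0, g10=0, g11=0 → Y1=1, Y2=0 — eliminated
  g5 stuck-at-0: g0=0, g1=0, g2=1, g3=0, g4=0, g5=0 [stuck-at-0], g6=1, g7=0, g8=1, g9=0, g10=1, g11=0 → Y1=1, Y2=0 — eliminated
Only g4 inverted output reproduces the observed Y1=0, Y2=0.

g4 inverted output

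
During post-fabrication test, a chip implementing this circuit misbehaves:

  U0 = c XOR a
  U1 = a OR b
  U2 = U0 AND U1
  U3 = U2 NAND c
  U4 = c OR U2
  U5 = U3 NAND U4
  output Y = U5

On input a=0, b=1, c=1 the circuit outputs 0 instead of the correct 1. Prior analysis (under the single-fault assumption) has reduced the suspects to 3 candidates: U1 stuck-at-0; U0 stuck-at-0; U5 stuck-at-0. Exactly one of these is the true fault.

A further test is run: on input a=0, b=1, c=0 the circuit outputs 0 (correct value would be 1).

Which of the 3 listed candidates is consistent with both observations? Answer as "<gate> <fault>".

U5 stuck-at-0

Evaluate each candidate on input a=0, b=1, c=0:
  U1 stuck-at-0: U0=0, U1=0 [stuck-at-0], U2=0, U3=1, U4=0, U5=1 → 1 — eliminated
  U0 stuck-at-0: U0=0 [stuck-at-0], U1=1, U2=0, U3=1, U4=0, U5=1 → 1 — eliminated
  U5 stuck-at-0: U0=0, U1=1, U2=0, U3=1, U4=0, U5=0 [stuck-at-0] → 0 — matches
Only U5 stuck-at-0 reproduces the observed 0.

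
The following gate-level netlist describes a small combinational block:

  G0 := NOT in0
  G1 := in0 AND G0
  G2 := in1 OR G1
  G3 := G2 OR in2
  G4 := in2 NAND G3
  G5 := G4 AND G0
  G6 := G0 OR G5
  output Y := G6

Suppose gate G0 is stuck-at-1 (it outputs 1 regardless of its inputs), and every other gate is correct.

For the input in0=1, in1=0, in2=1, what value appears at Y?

Propagate with G0 forced: G0=1 [stuck-at-1], G1=1, G2=1, G3=1, G4=0, G5=0, G6=1.
So Y = 1. (Without the fault it would be 0.)

1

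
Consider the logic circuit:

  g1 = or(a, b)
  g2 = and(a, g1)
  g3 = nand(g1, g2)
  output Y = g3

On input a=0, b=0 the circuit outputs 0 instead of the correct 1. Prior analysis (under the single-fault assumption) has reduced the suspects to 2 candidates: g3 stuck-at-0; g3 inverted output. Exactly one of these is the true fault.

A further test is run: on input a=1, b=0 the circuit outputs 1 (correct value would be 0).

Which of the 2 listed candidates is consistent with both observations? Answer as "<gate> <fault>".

Evaluate each candidate on input a=1, b=0:
  g3 stuck-at-0: g1=1, g2=1, g3=0 [stuck-at-0] → 0 — eliminated
  g3 inverted output: g1=1, g2=1, g3=1 [inverted output] → 1 — matches
Only g3 inverted output reproduces the observed 1.

g3 inverted output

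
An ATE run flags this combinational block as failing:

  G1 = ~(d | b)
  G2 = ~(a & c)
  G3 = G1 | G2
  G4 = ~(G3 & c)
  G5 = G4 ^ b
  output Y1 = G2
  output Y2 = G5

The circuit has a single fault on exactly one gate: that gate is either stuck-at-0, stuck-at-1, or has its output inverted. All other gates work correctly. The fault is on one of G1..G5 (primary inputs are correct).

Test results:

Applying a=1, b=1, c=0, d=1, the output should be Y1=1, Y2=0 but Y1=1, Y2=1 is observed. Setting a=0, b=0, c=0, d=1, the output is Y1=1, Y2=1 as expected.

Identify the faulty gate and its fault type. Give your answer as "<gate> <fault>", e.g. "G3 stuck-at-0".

G5 stuck-at-1

Fault-free values for test 1 (a=1, b=1, c=0, d=1): G1=0, G2=1, G3=1, G4=1, G5=0, giving Y1=1, Y2=0. Observed Y1=1, Y2=1.
Test 1: faults giving observed Y1=1, Y2=1 are {G4 stuck-at-0, G4 inverted output, G5 stuck-at-1, G5 inverted output}.
Test 2 (a=0, b=0, c=0, d=1): fault-free G1=0, G2=1, G3=1, G4=1, G5=1 → Y1=1, Y2=1; observed Y1=1, Y2=1. Eliminates G4 stuck-at-0, G4 inverted output, G5 inverted output.
Only G5 stuck-at-1 is consistent with every test.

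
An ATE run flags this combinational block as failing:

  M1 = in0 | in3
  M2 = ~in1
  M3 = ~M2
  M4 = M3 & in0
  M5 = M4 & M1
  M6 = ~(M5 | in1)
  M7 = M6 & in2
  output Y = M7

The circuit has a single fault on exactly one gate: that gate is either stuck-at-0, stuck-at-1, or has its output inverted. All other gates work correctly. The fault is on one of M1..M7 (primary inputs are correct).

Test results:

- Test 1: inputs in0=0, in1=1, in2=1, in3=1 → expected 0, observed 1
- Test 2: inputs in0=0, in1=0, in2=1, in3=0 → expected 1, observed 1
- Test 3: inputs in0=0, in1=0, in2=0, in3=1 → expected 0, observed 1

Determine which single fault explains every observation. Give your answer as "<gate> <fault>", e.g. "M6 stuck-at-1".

Fault-free values for test 1 (in0=0, in1=1, in2=1, in3=1): M1=1, M2=0, M3=1, M4=0, M5=0, M6=0, M7=0, giving Y=0. Observed 1.
Test 1: faults giving observed 1 are {M6 stuck-at-1, M6 inverted output, M7 stuck-at-1, M7 inverted output}.
Test 2 (in0=0, in1=0, in2=1, in3=0): fault-free M1=0, M2=1, M3=0, M4=0, M5=0, M6=1, M7=1 → 1; observed 1. Eliminates M6 inverted output, M7 inverted output.
Test 3 (in0=0, in1=0, in2=0, in3=1): fault-free M1=1, M2=1, M3=0, M4=0, M5=0, M6=1, M7=0 → 0; observed 1. Eliminates M6 stuck-at-1.
Only M7 stuck-at-1 is consistent with every test.

M7 stuck-at-1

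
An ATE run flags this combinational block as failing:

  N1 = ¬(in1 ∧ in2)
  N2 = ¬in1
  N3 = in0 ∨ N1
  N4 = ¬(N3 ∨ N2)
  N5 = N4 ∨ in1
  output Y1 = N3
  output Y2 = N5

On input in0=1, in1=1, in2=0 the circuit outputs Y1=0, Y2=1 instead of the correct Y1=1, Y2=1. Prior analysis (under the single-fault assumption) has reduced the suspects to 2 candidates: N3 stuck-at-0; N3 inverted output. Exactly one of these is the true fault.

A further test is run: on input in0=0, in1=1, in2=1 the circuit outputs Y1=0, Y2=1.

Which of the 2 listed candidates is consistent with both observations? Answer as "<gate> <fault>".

N3 stuck-at-0

Evaluate each candidate on input in0=0, in1=1, in2=1:
  N3 stuck-at-0: N1=0, N2=0, N3=0 [stuck-at-0], N4=1, N5=1 → Y1=0, Y2=1 — matches
  N3 inverted output: N1=0, N2=0, N3=1 [inverted output], N4=0, N5=1 → Y1=1, Y2=1 — eliminated
Only N3 stuck-at-0 reproduces the observed Y1=0, Y2=1.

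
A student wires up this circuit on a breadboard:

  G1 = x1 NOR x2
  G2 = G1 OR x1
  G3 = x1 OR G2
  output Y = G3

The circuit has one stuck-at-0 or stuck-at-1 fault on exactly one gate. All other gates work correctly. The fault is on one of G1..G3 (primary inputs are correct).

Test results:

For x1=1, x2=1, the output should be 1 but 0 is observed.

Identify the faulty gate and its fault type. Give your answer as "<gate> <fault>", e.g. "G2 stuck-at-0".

G3 stuck-at-0

Fault-free values for test 1 (x1=1, x2=1): G1=0, G2=1, G3=1, giving Y=1. Observed 0.
Test 1: faults giving observed 0 are {G3 stuck-at-0}.
Only G3 stuck-at-0 is consistent with every test.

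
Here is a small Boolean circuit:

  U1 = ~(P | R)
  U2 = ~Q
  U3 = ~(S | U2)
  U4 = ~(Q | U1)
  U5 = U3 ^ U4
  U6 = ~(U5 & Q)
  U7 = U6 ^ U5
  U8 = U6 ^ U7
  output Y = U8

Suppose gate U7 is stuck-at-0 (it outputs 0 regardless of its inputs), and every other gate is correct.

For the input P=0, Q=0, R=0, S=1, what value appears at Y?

1

Propagate with U7 forced: U1=1, U2=1, U3=0, U4=0, U5=0, U6=1, U7=0 [stuck-at-0], U8=1.
So Y = 1. (Without the fault it would be 0.)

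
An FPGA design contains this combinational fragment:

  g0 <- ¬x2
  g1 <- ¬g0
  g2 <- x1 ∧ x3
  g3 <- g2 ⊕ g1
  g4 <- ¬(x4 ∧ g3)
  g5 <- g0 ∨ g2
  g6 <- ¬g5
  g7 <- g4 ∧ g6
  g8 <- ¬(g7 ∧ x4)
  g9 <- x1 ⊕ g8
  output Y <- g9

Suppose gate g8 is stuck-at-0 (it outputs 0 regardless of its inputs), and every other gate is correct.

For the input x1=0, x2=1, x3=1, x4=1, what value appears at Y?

0

Propagate with g8 forced: g0=0, g1=1, g2=0, g3=1, g4=0, g5=0, g6=1, g7=0, g8=0 [stuck-at-0], g9=0.
So Y = 0. (Without the fault it would be 1.)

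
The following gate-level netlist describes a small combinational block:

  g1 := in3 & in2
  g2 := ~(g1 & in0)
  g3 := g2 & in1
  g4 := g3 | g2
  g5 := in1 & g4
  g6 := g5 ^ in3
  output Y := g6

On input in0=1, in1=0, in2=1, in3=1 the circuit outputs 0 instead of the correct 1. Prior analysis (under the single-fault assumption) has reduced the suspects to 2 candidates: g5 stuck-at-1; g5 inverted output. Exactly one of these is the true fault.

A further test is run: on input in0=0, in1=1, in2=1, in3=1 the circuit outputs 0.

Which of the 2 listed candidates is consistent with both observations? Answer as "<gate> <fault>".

g5 stuck-at-1

Evaluate each candidate on input in0=0, in1=1, in2=1, in3=1:
  g5 stuck-at-1: g1=1, g2=1, g3=1, g4=1, g5=1 [stuck-at-1], g6=0 → 0 — matches
  g5 inverted output: g1=1, g2=1, g3=1, g4=1, g5=0 [inverted output], g6=1 → 1 — eliminated
Only g5 stuck-at-1 reproduces the observed 0.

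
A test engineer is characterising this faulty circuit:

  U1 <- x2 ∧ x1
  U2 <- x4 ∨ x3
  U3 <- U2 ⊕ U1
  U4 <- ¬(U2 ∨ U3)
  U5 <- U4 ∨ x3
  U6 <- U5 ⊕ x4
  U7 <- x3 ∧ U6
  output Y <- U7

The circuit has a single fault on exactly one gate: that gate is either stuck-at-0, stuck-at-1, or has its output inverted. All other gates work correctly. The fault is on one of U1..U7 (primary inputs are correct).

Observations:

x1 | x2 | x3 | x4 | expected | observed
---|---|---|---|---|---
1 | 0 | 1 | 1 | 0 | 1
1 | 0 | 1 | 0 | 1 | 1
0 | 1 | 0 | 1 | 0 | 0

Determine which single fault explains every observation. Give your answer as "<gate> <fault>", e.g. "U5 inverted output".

U6 stuck-at-1

Fault-free values for test 1 (x1=1, x2=0, x3=1, x4=1): U1=0, U2=1, U3=1, U4=0, U5=1, U6=0, U7=0, giving Y=0. Observed 1.
Test 1: faults giving observed 1 are {U5 stuck-at-0, U5 inverted output, U6 stuck-at-1, U6 inverted output, U7 stuck-at-1, U7 inverted output}.
Test 2 (x1=1, x2=0, x3=1, x4=0): fault-free U1=0, U2=1, U3=1, U4=0, U5=1, U6=1, U7=1 → 1; observed 1. Eliminates U5 stuck-at-0, U5 inverted output, U6 inverted output, U7 inverted output.
Test 3 (x1=0, x2=1, x3=0, x4=1): fault-free U1=0, U2=1, U3=1, U4=0, U5=0, U6=1, U7=0 → 0; observed 0. Eliminates U7 stuck-at-1.
Only U6 stuck-at-1 is consistent with every test.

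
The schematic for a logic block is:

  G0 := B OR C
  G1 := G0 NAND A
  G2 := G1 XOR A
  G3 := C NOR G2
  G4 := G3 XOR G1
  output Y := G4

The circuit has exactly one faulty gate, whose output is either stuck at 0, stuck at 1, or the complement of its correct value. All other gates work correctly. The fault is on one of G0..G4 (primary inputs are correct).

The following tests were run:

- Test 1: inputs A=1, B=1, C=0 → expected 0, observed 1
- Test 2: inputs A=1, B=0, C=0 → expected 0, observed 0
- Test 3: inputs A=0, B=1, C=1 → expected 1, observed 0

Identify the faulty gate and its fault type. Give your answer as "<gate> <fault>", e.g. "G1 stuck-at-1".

G3 stuck-at-1

Fault-free values for test 1 (A=1, B=1, C=0): G0=1, G1=0, G2=1, G3=0, G4=0, giving Y=0. Observed 1.
Test 1: faults giving observed 1 are {G2 stuck-at-0, G2 inverted output, G3 stuck-at-1, G3 inverted output, G4 stuck-at-1, G4 inverted output}.
Test 2 (A=1, B=0, C=0): fault-free G0=0, G1=1, G2=0, G3=1, G4=0 → 0; observed 0. Eliminates G2 inverted output, G3 inverted output, G4 stuck-at-1, G4 inverted output.
Test 3 (A=0, B=1, C=1): fault-free G0=1, G1=1, G2=1, G3=0, G4=1 → 1; observed 0. Eliminates G2 stuck-at-0.
Only G3 stuck-at-1 is consistent with every test.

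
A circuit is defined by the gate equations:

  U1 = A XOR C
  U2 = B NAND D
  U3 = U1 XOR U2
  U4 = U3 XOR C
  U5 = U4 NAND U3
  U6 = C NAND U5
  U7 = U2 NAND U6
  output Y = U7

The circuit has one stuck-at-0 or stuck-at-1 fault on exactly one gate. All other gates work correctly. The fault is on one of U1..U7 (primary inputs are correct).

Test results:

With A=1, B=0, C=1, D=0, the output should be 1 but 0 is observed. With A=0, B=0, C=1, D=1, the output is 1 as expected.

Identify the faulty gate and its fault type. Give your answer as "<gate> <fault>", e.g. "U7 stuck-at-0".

U4 stuck-at-1

Fault-free values for test 1 (A=1, B=0, C=1, D=0): U1=0, U2=1, U3=1, U4=0, U5=1, U6=0, U7=1, giving Y=1. Observed 0.
Test 1: faults giving observed 0 are {U4 stuck-at-1, U5 stuck-at-0, U6 stuck-at-1, U7 stuck-at-0}.
Test 2 (A=0, B=0, C=1, D=1): fault-free U1=1, U2=1, U3=0, U4=1, U5=1, U6=0, U7=1 → 1; observed 1. Eliminates U5 stuck-at-0, U6 stuck-at-1, U7 stuck-at-0.
Only U4 stuck-at-1 is consistent with every test.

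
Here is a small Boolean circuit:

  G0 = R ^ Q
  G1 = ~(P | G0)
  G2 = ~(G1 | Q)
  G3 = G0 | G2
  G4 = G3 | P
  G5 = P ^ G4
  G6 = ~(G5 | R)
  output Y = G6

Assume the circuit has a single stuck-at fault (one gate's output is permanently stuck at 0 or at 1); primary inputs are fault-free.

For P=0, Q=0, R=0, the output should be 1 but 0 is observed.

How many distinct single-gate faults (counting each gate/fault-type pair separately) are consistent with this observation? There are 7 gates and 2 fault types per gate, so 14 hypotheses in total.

Fault-free: G0=0, G1=1, G2=0, G3=0, G4=0, G5=0, G6=1 → 1. Observed 0.
  G0 stuck-at-0: output 1 ✗
  G0 stuck-at-1: output 0 ✓
  G1 stuck-at-0: output 0 ✓
  G1 stuck-at-1: output 1 ✗
  G2 stuck-at-0: output 1 ✗
  G2 stuck-at-1: output 0 ✓
  G3 stuck-at-0: output 1 ✗
  G3 stuck-at-1: output 0 ✓
  G4 stuck-at-0: output 1 ✗
  G4 stuck-at-1: output 0 ✓
  G5 stuck-at-0: output 1 ✗
  G5 stuck-at-1: output 0 ✓
  G6 stuck-at-0: output 0 ✓
  G6 stuck-at-1: output 1 ✗
Consistent faults: {G0 stuck-at-1, G1 stuck-at-0, G2 stuck-at-1, G3 stuck-at-1, G4 stuck-at-1, G5 stuck-at-1, G6 stuck-at-0} — 7 in all.

7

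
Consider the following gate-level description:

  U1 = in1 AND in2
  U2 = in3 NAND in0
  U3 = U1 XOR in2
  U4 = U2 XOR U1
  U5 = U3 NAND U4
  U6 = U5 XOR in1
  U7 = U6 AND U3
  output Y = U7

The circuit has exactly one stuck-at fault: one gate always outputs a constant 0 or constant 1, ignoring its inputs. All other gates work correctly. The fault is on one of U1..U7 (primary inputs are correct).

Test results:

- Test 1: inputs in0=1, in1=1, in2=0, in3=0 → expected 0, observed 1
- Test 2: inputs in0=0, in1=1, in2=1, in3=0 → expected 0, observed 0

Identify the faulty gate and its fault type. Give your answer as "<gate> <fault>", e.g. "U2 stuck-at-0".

Fault-free values for test 1 (in0=1, in1=1, in2=0, in3=0): U1=0, U2=1, U3=0, U4=1, U5=1, U6=0, U7=0, giving Y=0. Observed 1.
Test 1: faults giving observed 1 are {U3 stuck-at-1, U7 stuck-at-1}.
Test 2 (in0=0, in1=1, in2=1, in3=0): fault-free U1=1, U2=1, U3=0, U4=0, U5=1, U6=0, U7=0 → 0; observed 0. Eliminates U7 stuck-at-1.
Only U3 stuck-at-1 is consistent with every test.

U3 stuck-at-1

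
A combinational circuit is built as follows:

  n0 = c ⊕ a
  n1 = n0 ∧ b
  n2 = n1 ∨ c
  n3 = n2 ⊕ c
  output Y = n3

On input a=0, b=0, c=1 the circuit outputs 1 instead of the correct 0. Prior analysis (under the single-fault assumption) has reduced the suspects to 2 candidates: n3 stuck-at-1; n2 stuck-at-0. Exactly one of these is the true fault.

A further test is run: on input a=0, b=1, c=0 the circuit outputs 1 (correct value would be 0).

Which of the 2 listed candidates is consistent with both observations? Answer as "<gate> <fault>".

n3 stuck-at-1

Evaluate each candidate on input a=0, b=1, c=0:
  n3 stuck-at-1: n0=0, n1=0, n2=0, n3=1 [stuck-at-1] → 1 — matches
  n2 stuck-at-0: n0=0, n1=0, n2=0 [stuck-at-0], n3=0 → 0 — eliminated
Only n3 stuck-at-1 reproduces the observed 1.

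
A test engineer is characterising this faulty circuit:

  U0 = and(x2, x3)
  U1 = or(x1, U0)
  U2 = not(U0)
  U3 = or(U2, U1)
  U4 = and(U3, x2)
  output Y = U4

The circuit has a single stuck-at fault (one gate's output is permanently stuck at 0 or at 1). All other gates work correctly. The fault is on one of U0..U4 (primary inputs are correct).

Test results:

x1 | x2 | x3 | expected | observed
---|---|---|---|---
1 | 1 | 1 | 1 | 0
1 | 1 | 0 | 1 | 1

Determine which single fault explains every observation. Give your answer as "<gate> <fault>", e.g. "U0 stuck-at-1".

U1 stuck-at-0

Fault-free values for test 1 (x1=1, x2=1, x3=1): U0=1, U1=1, U2=0, U3=1, U4=1, giving Y=1. Observed 0.
Test 1: faults giving observed 0 are {U1 stuck-at-0, U3 stuck-at-0, U4 stuck-at-0}.
Test 2 (x1=1, x2=1, x3=0): fault-free U0=0, U1=1, U2=1, U3=1, U4=1 → 1; observed 1. Eliminates U3 stuck-at-0, U4 stuck-at-0.
Only U1 stuck-at-0 is consistent with every test.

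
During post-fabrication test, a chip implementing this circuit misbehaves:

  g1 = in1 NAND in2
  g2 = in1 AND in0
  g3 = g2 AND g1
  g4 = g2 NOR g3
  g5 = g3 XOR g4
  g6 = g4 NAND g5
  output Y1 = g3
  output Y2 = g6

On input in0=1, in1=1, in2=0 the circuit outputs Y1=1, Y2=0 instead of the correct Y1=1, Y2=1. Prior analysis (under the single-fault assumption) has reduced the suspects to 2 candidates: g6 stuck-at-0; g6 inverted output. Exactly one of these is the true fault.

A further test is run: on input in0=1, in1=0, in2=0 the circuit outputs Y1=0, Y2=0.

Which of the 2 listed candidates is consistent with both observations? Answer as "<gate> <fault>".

Evaluate each candidate on input in0=1, in1=0, in2=0:
  g6 stuck-at-0: g1=1, g2=0, g3=0, g4=1, g5=1, g6=0 [stuck-at-0] → Y1=0, Y2=0 — matches
  g6 inverted output: g1=1, g2=0, g3=0, g4=1, g5=1, g6=1 [inverted output] → Y1=0, Y2=1 — eliminated
Only g6 stuck-at-0 reproduces the observed Y1=0, Y2=0.

g6 stuck-at-0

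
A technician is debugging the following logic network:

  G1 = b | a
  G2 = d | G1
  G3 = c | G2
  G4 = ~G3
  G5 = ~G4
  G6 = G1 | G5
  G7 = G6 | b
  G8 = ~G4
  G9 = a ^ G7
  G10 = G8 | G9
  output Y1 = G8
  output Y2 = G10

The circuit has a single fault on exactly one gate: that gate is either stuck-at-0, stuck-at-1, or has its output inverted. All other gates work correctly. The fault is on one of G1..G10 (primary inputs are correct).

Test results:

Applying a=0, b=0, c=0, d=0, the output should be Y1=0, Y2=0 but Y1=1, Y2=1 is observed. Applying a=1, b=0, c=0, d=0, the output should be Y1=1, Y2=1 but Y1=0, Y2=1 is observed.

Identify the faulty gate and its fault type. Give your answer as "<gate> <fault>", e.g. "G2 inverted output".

G1 inverted output

Fault-free values for test 1 (a=0, b=0, c=0, d=0): G1=0, G2=0, G3=0, G4=1, G5=0, G6=0, G7=0, G8=0, G9=0, G10=0, giving Y1=0, Y2=0. Observed Y1=1, Y2=1.
Test 1: faults giving observed Y1=1, Y2=1 are {G1 stuck-at-1, G1 inverted output, G2 stuck-at-1, G2 inverted output, G3 stuck-at-1, G3 inverted output, G4 stuck-at-0, G4 inverted output, G8 stuck-at-1, G8 inverted output}.
Test 2 (a=1, b=0, c=0, d=0): fault-free G1=1, G2=1, G3=1, G4=0, G5=1, G6=1, G7=1, G8=1, G9=0, G10=1 → Y1=1, Y2=1; observed Y1=0, Y2=1. Eliminates G1 stuck-at-1, G2 stuck-at-1, G2 inverted output, G3 stuck-at-1, G3 inverted output, G4 stuck-at-0, G4 inverted output, G8 stuck-at-1, G8 inverted output.
Only G1 inverted output is consistent with every test.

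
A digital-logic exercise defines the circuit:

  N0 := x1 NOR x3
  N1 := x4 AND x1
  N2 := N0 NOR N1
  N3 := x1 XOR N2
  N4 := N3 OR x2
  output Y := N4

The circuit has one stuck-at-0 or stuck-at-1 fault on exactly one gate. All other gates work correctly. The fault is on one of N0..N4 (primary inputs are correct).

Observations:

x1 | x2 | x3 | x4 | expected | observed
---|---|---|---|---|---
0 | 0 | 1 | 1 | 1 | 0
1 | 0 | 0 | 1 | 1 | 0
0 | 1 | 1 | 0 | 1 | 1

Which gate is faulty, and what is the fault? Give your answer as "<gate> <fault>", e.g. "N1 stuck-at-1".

Fault-free values for test 1 (x1=0, x2=0, x3=1, x4=1): N0=0, N1=0, N2=1, N3=1, N4=1, giving Y=1. Observed 0.
Test 1: faults giving observed 0 are {N0 stuck-at-1, N1 stuck-at-1, N2 stuck-at-0, N3 stuck-at-0, N4 stuck-at-0}.
Test 2 (x1=1, x2=0, x3=0, x4=1): fault-free N0=0, N1=1, N2=0, N3=1, N4=1 → 1; observed 0. Eliminates N0 stuck-at-1, N1 stuck-at-1, N2 stuck-at-0.
Test 3 (x1=0, x2=1, x3=1, x4=0): fault-free N0=0, N1=0, N2=1, N3=1, N4=1 → 1; observed 1. Eliminates N4 stuck-at-0.
Only N3 stuck-at-0 is consistent with every test.

N3 stuck-at-0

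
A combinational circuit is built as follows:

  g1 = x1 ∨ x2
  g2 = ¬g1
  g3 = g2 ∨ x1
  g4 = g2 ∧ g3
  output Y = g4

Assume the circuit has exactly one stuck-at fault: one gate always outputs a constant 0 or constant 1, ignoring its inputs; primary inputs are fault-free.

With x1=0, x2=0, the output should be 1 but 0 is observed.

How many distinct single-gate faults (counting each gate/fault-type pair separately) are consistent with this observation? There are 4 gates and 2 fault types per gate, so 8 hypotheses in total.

Fault-free: g1=0, g2=1, g3=1, g4=1 → 1. Observed 0.
  g1 stuck-at-0: output 1 ✗
  g1 stuck-at-1: output 0 ✓
  g2 stuck-at-0: output 0 ✓
  g2 stuck-at-1: output 1 ✗
  g3 stuck-at-0: output 0 ✓
  g3 stuck-at-1: output 1 ✗
  g4 stuck-at-0: output 0 ✓
  g4 stuck-at-1: output 1 ✗
Consistent faults: {g1 stuck-at-1, g2 stuck-at-0, g3 stuck-at-0, g4 stuck-at-0} — 4 in all.

4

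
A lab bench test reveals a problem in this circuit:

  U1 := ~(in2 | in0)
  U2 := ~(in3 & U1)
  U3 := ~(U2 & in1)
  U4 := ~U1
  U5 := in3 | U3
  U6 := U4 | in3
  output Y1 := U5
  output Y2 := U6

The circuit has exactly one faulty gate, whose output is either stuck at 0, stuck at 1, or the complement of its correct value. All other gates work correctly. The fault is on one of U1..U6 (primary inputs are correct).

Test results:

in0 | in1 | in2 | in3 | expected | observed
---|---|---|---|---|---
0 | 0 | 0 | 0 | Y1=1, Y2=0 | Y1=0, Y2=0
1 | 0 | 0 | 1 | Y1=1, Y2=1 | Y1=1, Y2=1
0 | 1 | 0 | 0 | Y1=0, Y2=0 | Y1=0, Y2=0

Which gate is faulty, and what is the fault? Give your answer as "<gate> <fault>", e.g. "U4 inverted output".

U3 stuck-at-0

Fault-free values for test 1 (in0=0, in1=0, in2=0, in3=0): U1=1, U2=1, U3=1, U4=0, U5=1, U6=0, giving Y1=1, Y2=0. Observed Y1=0, Y2=0.
Test 1: faults giving observed Y1=0, Y2=0 are {U3 stuck-at-0, U3 inverted output, U5 stuck-at-0, U5 inverted output}.
Test 2 (in0=1, in1=0, in2=0, in3=1): fault-free U1=0, U2=1, U3=1, U4=1, U5=1, U6=1 → Y1=1, Y2=1; observed Y1=1, Y2=1. Eliminates U5 stuck-at-0, U5 inverted output.
Test 3 (in0=0, in1=1, in2=0, in3=0): fault-free U1=1, U2=1, U3=0, U4=0, U5=0, U6=0 → Y1=0, Y2=0; observed Y1=0, Y2=0. Eliminates U3 inverted output.
Only U3 stuck-at-0 is consistent with every test.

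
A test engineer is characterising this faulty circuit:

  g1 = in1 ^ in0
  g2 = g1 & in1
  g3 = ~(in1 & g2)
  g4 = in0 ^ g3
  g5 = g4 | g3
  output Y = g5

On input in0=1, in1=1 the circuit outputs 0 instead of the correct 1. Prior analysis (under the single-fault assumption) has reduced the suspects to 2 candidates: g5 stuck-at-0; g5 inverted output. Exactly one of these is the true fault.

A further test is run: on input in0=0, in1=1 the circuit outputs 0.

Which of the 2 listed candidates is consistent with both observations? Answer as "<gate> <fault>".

g5 stuck-at-0

Evaluate each candidate on input in0=0, in1=1:
  g5 stuck-at-0: g1=1, g2=1, g3=0, g4=0, g5=0 [stuck-at-0] → 0 — matches
  g5 inverted output: g1=1, g2=1, g3=0, g4=0, g5=1 [inverted output] → 1 — eliminated
Only g5 stuck-at-0 reproduces the observed 0.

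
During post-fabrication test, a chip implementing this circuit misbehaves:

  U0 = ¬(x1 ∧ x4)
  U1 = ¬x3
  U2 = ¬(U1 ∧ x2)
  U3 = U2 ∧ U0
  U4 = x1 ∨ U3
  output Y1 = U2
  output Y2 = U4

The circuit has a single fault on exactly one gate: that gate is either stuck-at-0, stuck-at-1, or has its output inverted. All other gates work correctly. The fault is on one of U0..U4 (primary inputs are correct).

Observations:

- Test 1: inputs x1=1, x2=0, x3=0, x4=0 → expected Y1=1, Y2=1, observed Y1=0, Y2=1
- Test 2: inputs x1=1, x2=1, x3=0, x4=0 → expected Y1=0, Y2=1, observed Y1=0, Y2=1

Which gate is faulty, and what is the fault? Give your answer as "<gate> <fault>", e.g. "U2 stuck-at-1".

Fault-free values for test 1 (x1=1, x2=0, x3=0, x4=0): U0=1, U1=1, U2=1, U3=1, U4=1, giving Y1=1, Y2=1. Observed Y1=0, Y2=1.
Test 1: faults giving observed Y1=0, Y2=1 are {U2 stuck-at-0, U2 inverted output}.
Test 2 (x1=1, x2=1, x3=0, x4=0): fault-free U0=1, U1=1, U2=0, U3=0, U4=1 → Y1=0, Y2=1; observed Y1=0, Y2=1. Eliminates U2 inverted output.
Only U2 stuck-at-0 is consistent with every test.

U2 stuck-at-0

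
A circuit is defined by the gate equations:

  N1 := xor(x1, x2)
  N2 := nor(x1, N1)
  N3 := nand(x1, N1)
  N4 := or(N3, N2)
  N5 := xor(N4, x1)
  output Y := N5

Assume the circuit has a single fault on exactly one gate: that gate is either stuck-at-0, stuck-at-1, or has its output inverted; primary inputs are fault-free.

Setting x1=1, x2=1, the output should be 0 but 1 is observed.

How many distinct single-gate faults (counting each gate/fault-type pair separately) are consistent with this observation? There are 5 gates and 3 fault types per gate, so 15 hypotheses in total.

Fault-free: N1=0, N2=0, N3=1, N4=1, N5=0 → 0. Observed 1.
  N1: stuck-at-1, inverted output ✓; others ✗
  N2: none of the 3 fault types match ✗
  N3: stuck-at-0, inverted output ✓; others ✗
  N4: stuck-at-0, inverted output ✓; others ✗
  N5: stuck-at-1, inverted output ✓; others ✗
Consistent faults: {N1 stuck-at-1, N1 inverted output, N3 stuck-at-0, N3 inverted output, N4 stuck-at-0, N4 inverted output, N5 stuck-at-1, N5 inverted output} — 8 in all.

8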